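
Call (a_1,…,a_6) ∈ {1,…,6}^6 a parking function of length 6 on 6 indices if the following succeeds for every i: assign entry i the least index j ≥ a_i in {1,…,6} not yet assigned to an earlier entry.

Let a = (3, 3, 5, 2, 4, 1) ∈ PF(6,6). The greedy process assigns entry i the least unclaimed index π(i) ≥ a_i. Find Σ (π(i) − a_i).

Σπ = 21 ({1..6} each once); Σa = 3+3+5+2+4+1 = 18; disp = 21−18 = 3.

3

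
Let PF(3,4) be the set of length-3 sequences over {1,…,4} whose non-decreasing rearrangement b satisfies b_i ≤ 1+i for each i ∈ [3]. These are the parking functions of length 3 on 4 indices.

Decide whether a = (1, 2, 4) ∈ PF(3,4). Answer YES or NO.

YES

Sorted: b = (1, 2, 4).
  b_1=1 ≤ 2
  b_2=2 ≤ 3
  b_3=4 ≤ 4
All bounds hold ⇒ YES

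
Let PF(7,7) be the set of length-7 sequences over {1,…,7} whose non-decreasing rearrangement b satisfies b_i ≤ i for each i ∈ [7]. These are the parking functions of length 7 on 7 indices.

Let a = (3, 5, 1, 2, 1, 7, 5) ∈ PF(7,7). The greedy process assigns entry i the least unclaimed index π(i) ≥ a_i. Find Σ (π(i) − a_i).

Σπ = 7·8/2 = 28 (π permutes [7]); Σa = 3+5+1+2+1+7+5 = 24; disp = 28−24 = 4.

4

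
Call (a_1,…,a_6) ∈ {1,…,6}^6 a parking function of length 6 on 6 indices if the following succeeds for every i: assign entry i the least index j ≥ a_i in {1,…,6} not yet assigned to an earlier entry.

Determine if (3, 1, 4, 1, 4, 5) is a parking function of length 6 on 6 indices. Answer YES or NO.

Sorted: b = (1, 1, 3, 4, 4, 5).
  b_1=1 ≤ 1
  b_2=1 ≤ 2
  b_3=3 ≤ 3
  b_4=4 ≤ 4
  b_5=4 ≤ 5
  b_6=5 ≤ 6
All bounds hold ⇒ YES

YES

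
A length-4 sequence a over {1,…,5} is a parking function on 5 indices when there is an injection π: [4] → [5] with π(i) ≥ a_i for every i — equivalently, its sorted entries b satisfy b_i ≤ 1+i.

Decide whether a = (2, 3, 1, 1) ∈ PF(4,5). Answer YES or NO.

Rearranged: b = (1, 1, 2, 3).
  b_1=1 ≤ 2
  b_2=1 ≤ 3
  b_3=2 ≤ 4
  b_4=3 ≤ 5
All bounds hold ⇒ YES

YES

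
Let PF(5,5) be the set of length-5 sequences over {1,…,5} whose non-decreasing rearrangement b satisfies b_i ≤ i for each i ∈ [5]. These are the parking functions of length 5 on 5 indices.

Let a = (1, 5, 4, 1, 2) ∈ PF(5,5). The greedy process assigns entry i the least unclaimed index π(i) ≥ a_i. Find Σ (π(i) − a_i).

Σπ(i) = 1+…+5 = 15; Σa = 1+5+4+1+2 = 13; disp = 15−13 = 2.

2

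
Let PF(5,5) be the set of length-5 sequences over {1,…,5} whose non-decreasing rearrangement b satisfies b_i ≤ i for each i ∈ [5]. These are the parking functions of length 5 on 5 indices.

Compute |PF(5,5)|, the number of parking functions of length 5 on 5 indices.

1296

|PF| = (6−5)·6^(5−1) = 1 · 1296 = 1296 [KW]
One tuple (5,3,4,1,1) → sorted (1,1,3,4,5): b_i ≤ i ∀i, a PF.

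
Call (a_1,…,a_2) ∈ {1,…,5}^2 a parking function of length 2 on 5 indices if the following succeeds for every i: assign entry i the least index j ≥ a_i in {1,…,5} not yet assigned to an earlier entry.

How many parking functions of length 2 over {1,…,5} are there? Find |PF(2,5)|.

24

|PF(2,5)| = (5−2+1)·(5+1)^(2−1) = 4×6 = 24 (Konheim–Weiss)
Check (4,4) → sorted (4,4): b_i ≤ 3+i ∀i, a PF.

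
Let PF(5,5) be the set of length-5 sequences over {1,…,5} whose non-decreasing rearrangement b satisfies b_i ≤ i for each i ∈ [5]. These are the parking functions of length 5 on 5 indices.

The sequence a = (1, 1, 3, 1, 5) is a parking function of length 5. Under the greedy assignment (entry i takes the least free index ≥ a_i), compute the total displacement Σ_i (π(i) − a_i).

4

Σπ = 5·6/2 = 15 (π permutes [5]); Σa = 1+1+3+1+5 = 11; disp = 15−11 = 4.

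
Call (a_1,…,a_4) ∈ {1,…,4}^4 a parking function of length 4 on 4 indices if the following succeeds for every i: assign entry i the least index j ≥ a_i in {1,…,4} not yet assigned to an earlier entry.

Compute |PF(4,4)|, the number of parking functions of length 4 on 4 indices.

|PF(4,4)| = (4+1−4)·(4+1)^{4−1} = 1 · 125 = 125 (Pollak)
Example (3,1,3,1) → sorted (1,1,3,3): b_i ≤ i ∀i, a PF.

125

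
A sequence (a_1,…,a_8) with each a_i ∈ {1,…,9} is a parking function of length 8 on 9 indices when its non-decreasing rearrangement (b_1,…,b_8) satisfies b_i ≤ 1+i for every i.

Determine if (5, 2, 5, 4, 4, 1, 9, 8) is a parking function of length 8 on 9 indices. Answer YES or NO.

Order a: b = (1, 2, 4, 4, 5, 5, 8, 9).
  b_1=1 ≤ 2
  b_2=2 ≤ 3
  b_3=4 ≤ 4
  b_4=4 ≤ 5
  b_5=5 ≤ 6
  b_6=5 ≤ 7
  b_7=8 ≤ 8
  b_8=9 ≤ 9
All bounds hold ⇒ YES

YES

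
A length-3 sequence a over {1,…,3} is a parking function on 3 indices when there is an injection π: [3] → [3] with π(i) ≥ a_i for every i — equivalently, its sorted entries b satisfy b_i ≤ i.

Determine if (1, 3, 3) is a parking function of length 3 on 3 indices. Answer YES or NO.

Order a: b = (1, 3, 3).
  b_1=1 ≤ 1
  b_2=3 > 2
  fails at i=2 ⇒ NO

NO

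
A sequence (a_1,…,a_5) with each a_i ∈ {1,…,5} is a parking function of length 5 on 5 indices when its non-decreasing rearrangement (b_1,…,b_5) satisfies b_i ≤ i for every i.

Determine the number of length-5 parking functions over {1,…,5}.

|PF| = (5−5+1)·(5+1)^(5−1) = 1×1296 = 1296 (Pollak)
One tuple (2,2,4,3,1) → sorted (1,2,2,3,4): b_i ≤ i ∀i, a PF.

1296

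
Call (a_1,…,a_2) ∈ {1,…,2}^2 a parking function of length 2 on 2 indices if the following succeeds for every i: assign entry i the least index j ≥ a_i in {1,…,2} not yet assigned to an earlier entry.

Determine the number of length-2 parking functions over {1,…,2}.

|PF(2,2)| = (2+1−2)·(2+1)^{2−1} = 1·3 = 3
One tuple (2,1) → sorted (1,2): b_i ≤ i ∀i, a PF.

3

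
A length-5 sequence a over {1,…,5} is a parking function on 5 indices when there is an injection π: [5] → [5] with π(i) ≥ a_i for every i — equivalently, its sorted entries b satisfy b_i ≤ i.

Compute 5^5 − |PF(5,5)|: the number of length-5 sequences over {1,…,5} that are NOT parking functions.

|PF| = (5+1−5)·(5+1)^{5−1} = 1·1296 = 1296 [KW]
One tuple (2,5,2,5,4) → sorted (2,2,4,5,5): b_1=2>1, not a PF.
So 3125 − 1296 = 1829 fail.

1829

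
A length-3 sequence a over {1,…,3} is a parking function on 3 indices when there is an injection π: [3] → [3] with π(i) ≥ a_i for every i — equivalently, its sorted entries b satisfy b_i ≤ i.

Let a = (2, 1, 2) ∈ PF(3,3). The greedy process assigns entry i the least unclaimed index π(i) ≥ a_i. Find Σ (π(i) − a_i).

Σπ(i) = 1+…+3 = 6; Σa = 2+1+2 = 5; disp = 6−5 = 1.

1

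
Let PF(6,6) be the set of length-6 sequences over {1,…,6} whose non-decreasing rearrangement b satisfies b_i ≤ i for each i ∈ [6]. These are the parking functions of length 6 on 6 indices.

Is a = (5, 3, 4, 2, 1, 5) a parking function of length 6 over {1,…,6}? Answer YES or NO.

Sorted: b = (1, 2, 3, 4, 5, 5).
  b_1=1 ≤ 1
  b_2=2 ≤ 2
  b_3=3 ≤ 3
  b_4=4 ≤ 4
  b_5=5 ≤ 5
  b_6=5 ≤ 6
All bounds hold ⇒ YES

YES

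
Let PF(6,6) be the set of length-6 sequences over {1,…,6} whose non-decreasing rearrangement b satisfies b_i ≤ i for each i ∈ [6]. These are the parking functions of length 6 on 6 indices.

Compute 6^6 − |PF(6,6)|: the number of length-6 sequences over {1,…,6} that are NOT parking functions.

29849

|PF| = (6+1−6)·(6+1)^{6−1} = 1×16807 = 16807 [KW]
Example (4,4,5,4,6,3) → sorted (3,4,4,4,5,6): b_1=3>1, not a PF.
6^6 − 16807 = 46656 − 16807 = 29849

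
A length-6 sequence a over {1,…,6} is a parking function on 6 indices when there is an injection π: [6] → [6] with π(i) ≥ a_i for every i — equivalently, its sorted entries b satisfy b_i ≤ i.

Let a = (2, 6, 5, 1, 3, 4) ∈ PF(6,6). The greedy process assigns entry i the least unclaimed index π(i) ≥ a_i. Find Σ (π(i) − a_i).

0

Σπ = 21 ({1..6} each once); Σa = 2+6+5+1+3+4 = 21; disp = 21−21 = 0.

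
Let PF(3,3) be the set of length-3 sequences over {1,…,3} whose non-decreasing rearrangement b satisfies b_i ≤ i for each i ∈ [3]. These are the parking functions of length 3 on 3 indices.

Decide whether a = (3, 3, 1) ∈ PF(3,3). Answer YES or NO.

NO

Rearranged: b = (1, 3, 3).
  b_1=1 ≤ 1
  b_2=3 > 2
  fails at i=2 ⇒ NO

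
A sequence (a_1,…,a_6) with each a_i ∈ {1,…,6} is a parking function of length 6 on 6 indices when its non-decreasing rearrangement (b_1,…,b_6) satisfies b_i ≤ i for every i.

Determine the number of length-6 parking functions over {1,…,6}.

16807

Count = 1·7^5 = 1 · 16807 = 16807 [KW]
Example (2,6,3,2,1,1) → sorted (1,1,2,2,3,6): b_i ≤ i ∀i, a PF.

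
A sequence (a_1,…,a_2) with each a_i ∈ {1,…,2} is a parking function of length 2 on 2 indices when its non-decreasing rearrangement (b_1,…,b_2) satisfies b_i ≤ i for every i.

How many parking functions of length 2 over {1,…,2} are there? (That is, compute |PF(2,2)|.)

#PF = (3−2)·3^(2−1) = 1 · 3 = 3 [KW]
Check (1,2) → sorted (1,2): b_i ≤ i ∀i, a PF.

3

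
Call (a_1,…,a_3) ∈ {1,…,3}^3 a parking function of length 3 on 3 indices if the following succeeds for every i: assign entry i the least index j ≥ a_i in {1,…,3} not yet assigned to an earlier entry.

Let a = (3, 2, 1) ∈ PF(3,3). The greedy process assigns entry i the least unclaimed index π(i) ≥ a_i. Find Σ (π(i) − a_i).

0

Σπ(i) = 1+…+3 = 6; Σa = 3+2+1 = 6; disp = 6−6 = 0.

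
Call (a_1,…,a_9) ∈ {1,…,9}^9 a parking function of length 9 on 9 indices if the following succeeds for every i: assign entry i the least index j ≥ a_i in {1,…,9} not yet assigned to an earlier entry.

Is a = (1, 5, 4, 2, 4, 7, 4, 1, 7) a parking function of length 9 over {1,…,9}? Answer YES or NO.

YES

Sorted: b = (1, 1, 2, 4, 4, 4, 5, 7, 7).
  b_1=1 ≤ 1
  b_2=1 ≤ 2
  b_3=2 ≤ 3
  b_4=4 ≤ 4
  b_5=4 ≤ 5
  b_6=4 ≤ 6
  b_7=5 ≤ 7
  b_8=7 ≤ 8
  b_9=7 ≤ 9
All bounds hold ⇒ YES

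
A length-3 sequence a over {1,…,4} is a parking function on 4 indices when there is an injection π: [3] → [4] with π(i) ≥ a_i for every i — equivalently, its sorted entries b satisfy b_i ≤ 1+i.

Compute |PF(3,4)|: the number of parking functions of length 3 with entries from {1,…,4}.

50

|PF(3,4)| = 2·5^2 = 2 · 25 = 50 (Pollak)
E.g. (4,2,3) → sorted (2,3,4): b_i ≤ 1+i ∀i, a PF.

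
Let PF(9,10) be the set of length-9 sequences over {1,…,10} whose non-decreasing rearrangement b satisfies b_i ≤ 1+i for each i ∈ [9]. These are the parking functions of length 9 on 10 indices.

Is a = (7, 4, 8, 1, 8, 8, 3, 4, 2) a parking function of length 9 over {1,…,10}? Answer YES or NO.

YES

Rearranged: b = (1, 2, 3, 4, 4, 7, 8, 8, 8).
  b_1=1 ≤ 2
  b_2=2 ≤ 3
  b_3=3 ≤ 4
  b_4=4 ≤ 5
  b_5=4 ≤ 6
  b_6=7 ≤ 7
  b_7=8 ≤ 8
  b_8=8 ≤ 9
  b_9=8 ≤ 10
All bounds hold ⇒ YES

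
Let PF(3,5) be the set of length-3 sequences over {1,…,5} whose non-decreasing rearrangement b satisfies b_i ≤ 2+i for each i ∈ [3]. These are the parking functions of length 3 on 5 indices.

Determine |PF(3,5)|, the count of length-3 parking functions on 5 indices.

|PF(3,5)| = (6−3)·6^(3−1) = 3 · 36 = 108 (Konheim–Weiss)
Check (4,2,4) → sorted (2,4,4): b_i ≤ 2+i ∀i, a PF.

108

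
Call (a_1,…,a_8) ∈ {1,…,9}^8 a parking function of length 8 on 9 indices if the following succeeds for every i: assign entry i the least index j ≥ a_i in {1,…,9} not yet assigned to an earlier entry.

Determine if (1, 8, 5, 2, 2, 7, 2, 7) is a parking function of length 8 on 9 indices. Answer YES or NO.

Rearranged: b = (1, 2, 2, 2, 5, 7, 7, 8).
  b_1=1 ≤ 2
  b_2=2 ≤ 3
  b_3=2 ≤ 4
  b_4=2 ≤ 5
  b_5=5 ≤ 6
  b_6=7 ≤ 7
  b_7=7 ≤ 8
  b_8=8 ≤ 9
All bounds hold ⇒ YES

YES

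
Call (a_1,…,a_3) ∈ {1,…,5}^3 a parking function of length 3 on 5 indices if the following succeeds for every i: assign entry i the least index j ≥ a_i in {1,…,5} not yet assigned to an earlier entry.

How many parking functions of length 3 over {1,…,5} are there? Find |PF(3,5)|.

|PF| = 3·6^2 = 3·36 = 108
Example (1,3,2) → sorted (1,2,3): b_i ≤ 2+i ∀i, a PF.

108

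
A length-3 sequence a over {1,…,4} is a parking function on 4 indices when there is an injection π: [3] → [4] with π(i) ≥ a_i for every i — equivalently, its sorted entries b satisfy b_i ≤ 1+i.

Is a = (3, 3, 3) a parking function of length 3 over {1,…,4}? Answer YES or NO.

Rearranged: b = (3, 3, 3).
  b_1=3 > 2
  fails at i=1 ⇒ NO

NO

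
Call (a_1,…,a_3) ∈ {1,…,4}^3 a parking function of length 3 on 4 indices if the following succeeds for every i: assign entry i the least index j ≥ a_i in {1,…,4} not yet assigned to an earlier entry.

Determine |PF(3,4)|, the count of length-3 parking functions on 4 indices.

50

|PF(3,4)| = (4−3+1)·(4+1)^(3−1) = 2·25 = 50 (Konheim–Weiss)
Check (3,1,4) → sorted (1,3,4): b_i ≤ 1+i ∀i, a PF.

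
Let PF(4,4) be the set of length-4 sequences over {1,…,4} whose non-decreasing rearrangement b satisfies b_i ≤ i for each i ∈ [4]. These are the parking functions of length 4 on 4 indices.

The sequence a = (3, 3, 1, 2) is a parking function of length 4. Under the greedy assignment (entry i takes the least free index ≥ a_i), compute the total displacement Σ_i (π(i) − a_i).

1

Σπ(i) = 1+…+4 = 10; Σa = 3+3+1+2 = 9; disp = 10−9 = 1.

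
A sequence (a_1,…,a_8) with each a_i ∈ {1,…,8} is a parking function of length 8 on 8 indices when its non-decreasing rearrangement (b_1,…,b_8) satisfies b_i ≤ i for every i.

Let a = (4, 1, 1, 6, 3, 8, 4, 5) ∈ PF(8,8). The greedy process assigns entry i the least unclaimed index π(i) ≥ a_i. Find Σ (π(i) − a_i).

Σπ(i) = 1+…+8 = 36; Σa = 4+1+1+6+3+8+4+5 = 32; disp = 36−32 = 4.

4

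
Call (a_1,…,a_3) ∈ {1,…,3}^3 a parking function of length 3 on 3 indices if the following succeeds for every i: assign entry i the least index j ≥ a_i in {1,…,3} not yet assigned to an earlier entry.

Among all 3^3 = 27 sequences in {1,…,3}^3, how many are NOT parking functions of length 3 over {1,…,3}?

11

#PF = (3+1−3)·(3+1)^{3−1} = 1·16 = 16 (Konheim–Weiss)
Example (3,3,1) → sorted (1,3,3): b_2=3>2, not a PF.
So 27 − 16 = 11 fail.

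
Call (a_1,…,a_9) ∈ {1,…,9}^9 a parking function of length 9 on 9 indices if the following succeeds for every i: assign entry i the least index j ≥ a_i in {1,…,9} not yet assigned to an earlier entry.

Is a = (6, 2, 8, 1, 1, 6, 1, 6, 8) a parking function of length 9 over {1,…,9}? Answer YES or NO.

NO

Order a: b = (1, 1, 1, 2, 6, 6, 6, 8, 8).
  b_1=1 ≤ 1
  b_2=1 ≤ 2
  b_3=1 ≤ 3
  b_4=2 ≤ 4
  b_5=6 > 5
  fails at i=5 ⇒ NO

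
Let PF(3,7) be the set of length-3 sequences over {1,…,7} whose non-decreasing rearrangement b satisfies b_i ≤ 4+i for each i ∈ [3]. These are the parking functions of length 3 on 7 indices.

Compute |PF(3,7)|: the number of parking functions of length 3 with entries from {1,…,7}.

320

#PF = (7−3+1)·(7+1)^(3−1) = 5×64 = 320 (Konheim–Weiss)
Example (4,5,1) → sorted (1,4,5): b_i ≤ 4+i ∀i, a PF.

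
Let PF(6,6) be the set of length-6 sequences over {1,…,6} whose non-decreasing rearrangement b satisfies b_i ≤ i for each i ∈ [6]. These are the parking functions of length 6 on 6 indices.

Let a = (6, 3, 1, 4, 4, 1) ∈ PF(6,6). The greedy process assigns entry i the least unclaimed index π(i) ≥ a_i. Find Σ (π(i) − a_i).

Σπ = 6·7/2 = 21 (π permutes [6]); Σa = 6+3+1+4+4+1 = 19; disp = 21−19 = 2.

2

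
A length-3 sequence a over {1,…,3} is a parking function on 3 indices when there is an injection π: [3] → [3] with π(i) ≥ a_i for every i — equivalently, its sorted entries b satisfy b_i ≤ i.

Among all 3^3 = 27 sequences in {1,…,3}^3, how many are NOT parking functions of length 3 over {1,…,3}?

#PF = (3+1−3)·(3+1)^{3−1} = 1·16 = 16 [KW]
Check (3,3,2) → sorted (2,3,3): b_1=2>1, not a PF.
Total 27; non-PF = 27−16 = 11

11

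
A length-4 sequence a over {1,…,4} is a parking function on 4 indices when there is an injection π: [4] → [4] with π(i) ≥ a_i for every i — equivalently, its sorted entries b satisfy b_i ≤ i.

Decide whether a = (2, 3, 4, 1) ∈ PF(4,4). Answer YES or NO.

YES

Rearranged: b = (1, 2, 3, 4).
  b_1=1 ≤ 1
  b_2=2 ≤ 2
  b_3=3 ≤ 3
  b_4=4 ≤ 4
All bounds hold ⇒ YES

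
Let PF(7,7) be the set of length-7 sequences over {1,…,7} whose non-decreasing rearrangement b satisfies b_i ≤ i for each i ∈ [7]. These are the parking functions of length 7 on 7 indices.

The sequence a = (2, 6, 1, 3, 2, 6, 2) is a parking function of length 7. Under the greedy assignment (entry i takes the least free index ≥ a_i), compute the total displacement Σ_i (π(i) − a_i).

6

Σπ(i) = 1+…+7 = 28; Σa = 2+6+1+3+2+6+2 = 22; disp = 28−22 = 6.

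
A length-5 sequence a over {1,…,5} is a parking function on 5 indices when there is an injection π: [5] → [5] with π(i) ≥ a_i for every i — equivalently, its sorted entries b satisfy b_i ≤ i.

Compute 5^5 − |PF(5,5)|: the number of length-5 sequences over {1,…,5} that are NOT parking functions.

Count = (6−5)·6^(5−1) = 1 · 1296 = 1296 (Pollak)
E.g. (5,3,5,4,4) → sorted (3,4,4,5,5): b_1=3>1, not a PF.
Total 3125; non-PF = 3125−1296 = 1829

1829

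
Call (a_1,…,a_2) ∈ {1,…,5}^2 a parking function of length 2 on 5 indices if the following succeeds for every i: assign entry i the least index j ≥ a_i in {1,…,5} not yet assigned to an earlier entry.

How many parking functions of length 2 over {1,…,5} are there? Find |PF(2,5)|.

24

Count = (5+1−2)·(5+1)^{2−1} = 4 · 6 = 24
Check (2,5) → sorted (2,5): b_i ≤ 3+i ∀i, a PF.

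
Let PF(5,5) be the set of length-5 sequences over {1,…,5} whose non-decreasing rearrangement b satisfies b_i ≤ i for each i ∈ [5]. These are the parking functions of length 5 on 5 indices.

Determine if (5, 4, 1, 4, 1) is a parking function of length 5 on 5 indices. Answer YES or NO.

NO

Sorted: b = (1, 1, 4, 4, 5).
  b_1=1 ≤ 1
  b_2=1 ≤ 2
  b_3=4 > 3
  fails at i=3 ⇒ NO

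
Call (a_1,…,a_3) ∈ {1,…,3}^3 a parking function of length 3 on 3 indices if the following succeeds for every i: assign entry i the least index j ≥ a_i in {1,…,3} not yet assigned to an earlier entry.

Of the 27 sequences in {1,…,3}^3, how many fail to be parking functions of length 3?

|PF| = (4−3)·4^(3−1) = 1 · 16 = 16 (Konheim–Weiss)
One tuple (3,2,2) → sorted (2,2,3): b_1=2>1, not a PF.
3^3 − 16 = 27 − 16 = 11

11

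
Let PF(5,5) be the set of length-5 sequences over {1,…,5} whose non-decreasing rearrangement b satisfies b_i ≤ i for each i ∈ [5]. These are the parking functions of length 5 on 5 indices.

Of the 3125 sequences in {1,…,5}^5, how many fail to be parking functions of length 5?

|PF| = (6−5)·6^(5−1) = 1×1296 = 1296 [KW]
E.g. (4,5,1,3,4) → sorted (1,3,4,4,5): b_2=3>2, not a PF.
5^5 − 1296 = 3125 − 1296 = 1829

1829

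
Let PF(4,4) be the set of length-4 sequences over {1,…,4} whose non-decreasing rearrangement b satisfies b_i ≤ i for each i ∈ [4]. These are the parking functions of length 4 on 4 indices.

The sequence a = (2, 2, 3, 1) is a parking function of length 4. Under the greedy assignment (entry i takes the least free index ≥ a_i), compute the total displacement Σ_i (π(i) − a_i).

2

Σπ(i) = 1+…+4 = 10; Σa = 2+2+3+1 = 8; disp = 10−8 = 2.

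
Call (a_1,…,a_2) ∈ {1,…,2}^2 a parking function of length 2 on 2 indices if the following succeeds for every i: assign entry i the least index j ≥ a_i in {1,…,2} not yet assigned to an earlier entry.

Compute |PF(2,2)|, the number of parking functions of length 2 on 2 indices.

|PF(2,2)| = (2−2+1)·(2+1)^(2−1) = 1·3 = 3 (Pollak)
One tuple (1,1) → sorted (1,1): b_i ≤ i ∀i, a PF.

3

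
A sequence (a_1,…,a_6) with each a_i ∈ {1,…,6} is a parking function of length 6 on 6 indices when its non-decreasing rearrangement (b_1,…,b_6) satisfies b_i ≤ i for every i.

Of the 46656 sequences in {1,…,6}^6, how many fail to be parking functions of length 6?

29849

|PF(6,6)| = 1·7^5 = 1 · 16807 = 16807 [KW]
Example (3,3,5,3,6,6) → sorted (3,3,3,5,6,6): b_1=3>1, not a PF.
6^6 − 16807 = 46656 − 16807 = 29849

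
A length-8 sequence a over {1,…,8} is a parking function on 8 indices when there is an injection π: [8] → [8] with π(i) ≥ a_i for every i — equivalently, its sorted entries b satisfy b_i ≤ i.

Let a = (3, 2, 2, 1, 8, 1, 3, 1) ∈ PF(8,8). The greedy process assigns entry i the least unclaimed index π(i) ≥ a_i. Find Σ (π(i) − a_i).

15

Σπ(i) = 1+…+8 = 36; Σa = 3+2+2+1+8+1+3+1 = 21; disp = 36−21 = 15.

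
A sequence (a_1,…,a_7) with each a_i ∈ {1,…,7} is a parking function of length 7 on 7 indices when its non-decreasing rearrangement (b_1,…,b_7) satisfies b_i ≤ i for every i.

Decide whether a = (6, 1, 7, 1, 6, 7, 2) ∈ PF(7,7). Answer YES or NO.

Order a: b = (1, 1, 2, 6, 6, 7, 7).
  b_1=1 ≤ 1
  b_2=1 ≤ 2
  b_3=2 ≤ 3
  b_4=6 > 4
  fails at i=4 ⇒ NO

NO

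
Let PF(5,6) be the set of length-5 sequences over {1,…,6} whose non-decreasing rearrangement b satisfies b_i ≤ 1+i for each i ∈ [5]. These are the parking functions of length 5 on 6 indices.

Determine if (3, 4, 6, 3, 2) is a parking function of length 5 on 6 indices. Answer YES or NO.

Rearranged: b = (2, 3, 3, 4, 6).
  b_1=2 ≤ 2
  b_2=3 ≤ 3
  b_3=3 ≤ 4
  b_4=4 ≤ 5
  b_5=6 ≤ 6
All bounds hold ⇒ YES

YES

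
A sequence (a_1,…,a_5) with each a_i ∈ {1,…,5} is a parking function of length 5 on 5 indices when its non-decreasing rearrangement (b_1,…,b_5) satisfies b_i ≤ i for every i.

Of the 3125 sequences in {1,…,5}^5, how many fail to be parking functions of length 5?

|PF| = (5−5+1)·(5+1)^(5−1) = 1·1296 = 1296
Example (5,3,5,2,2) → sorted (2,2,3,5,5): b_1=2>1, not a PF.
Total 3125; non-PF = 3125−1296 = 1829

1829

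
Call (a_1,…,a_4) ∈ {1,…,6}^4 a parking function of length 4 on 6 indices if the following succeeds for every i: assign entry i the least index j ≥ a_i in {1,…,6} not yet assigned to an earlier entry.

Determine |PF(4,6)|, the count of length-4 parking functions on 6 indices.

|PF(4,6)| = (6+1−4)·(6+1)^{4−1} = 3 · 343 = 1029
One tuple (3,4,6,1) → sorted (1,3,4,6): b_i ≤ 2+i ∀i, a PF.

1029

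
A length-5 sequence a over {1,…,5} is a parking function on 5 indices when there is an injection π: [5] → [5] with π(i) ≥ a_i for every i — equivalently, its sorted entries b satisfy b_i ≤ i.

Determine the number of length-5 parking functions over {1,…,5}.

1296

|PF(5,5)| = (5+1−5)·(5+1)^{5−1} = 1×1296 = 1296 [KW]
Example (5,4,2,3,1) → sorted (1,2,3,4,5): b_i ≤ i ∀i, a PF.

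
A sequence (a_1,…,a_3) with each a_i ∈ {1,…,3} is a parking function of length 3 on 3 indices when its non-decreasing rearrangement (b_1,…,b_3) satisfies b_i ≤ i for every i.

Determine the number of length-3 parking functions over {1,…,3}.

16

|PF| = (4−3)·4^(3−1) = 1×16 = 16 (Konheim–Weiss)
E.g. (1,1,1) → sorted (1,1,1): b_i ≤ i ∀i, a PF.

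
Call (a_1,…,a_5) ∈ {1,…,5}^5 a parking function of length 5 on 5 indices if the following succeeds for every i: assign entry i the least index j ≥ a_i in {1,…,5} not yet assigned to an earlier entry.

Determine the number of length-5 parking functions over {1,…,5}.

1296

#PF = (6−5)·6^(5−1) = 1 · 1296 = 1296 (Konheim–Weiss)
E.g. (4,1,2,4,2) → sorted (1,2,2,4,4): b_i ≤ i ∀i, a PF.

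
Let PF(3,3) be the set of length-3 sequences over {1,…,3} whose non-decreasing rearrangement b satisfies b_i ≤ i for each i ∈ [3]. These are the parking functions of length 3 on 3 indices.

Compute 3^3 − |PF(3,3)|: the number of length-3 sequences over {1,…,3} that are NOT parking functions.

11

#PF = (3−3+1)·(3+1)^(3−1) = 1×16 = 16
Example (1,3,3) → sorted (1,3,3): b_2=3>2, not a PF.
Total 27; non-PF = 27−16 = 11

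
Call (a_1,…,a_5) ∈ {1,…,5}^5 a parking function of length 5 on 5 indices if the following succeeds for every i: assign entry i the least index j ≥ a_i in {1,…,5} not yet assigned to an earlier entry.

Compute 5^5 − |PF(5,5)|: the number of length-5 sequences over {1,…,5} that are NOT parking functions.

1829

#PF = (6−5)·6^(5−1) = 1 · 1296 = 1296
One tuple (4,4,4,3,5) → sorted (3,4,4,4,5): b_1=3>1, not a PF.
5^5 − 1296 = 3125 − 1296 = 1829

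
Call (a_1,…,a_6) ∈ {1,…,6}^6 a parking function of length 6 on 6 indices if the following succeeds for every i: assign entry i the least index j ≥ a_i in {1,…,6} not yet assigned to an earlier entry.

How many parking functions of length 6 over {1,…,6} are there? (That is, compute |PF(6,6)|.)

|PF| = (7−6)·7^(6−1) = 1·16807 = 16807 (Konheim–Weiss)
E.g. (2,5,1,5,3,3) → sorted (1,2,3,3,5,5): b_i ≤ i ∀i, a PF.

16807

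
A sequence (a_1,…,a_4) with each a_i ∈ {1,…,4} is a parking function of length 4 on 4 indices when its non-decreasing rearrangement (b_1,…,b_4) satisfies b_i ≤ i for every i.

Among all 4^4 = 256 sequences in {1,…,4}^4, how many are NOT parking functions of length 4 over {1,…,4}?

131

#PF = 1·5^3 = 1×125 = 125
One tuple (4,4,4,3) → sorted (3,4,4,4): b_1=3>1, not a PF.
So 256 − 125 = 131 fail.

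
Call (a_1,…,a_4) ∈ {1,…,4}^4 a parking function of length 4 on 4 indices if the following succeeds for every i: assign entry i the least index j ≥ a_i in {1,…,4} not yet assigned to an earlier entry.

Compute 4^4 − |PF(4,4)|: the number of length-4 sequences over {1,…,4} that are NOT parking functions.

|PF| = (5−4)·5^(4−1) = 1·125 = 125 (Pollak)
Example (4,4,1,4) → sorted (1,4,4,4): b_2=4>2, not a PF.
So 256 − 125 = 131 fail.

131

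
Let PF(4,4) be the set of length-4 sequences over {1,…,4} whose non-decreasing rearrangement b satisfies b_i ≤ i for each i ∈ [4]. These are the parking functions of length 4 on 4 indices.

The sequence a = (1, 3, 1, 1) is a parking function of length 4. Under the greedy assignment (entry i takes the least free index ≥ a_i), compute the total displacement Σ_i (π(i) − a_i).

Σπ(i) = 1+…+4 = 10; Σa = 1+3+1+1 = 6; disp = 10−6 = 4.

4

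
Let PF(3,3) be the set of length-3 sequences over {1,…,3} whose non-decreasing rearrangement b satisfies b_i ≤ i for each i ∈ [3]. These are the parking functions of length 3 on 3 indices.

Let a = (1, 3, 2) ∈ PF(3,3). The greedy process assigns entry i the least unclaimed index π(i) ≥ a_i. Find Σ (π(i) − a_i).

0

Σπ(i) = 1+…+3 = 6; Σa = 1+3+2 = 6; disp = 6−6 = 0.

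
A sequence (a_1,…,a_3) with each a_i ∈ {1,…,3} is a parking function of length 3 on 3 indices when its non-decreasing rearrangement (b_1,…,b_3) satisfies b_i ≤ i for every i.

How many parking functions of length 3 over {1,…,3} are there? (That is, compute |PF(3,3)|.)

|PF| = (4−3)·4^(3−1) = 1·16 = 16 (Konheim–Weiss)
E.g. (1,2,2) → sorted (1,2,2): b_i ≤ i ∀i, a PF.

16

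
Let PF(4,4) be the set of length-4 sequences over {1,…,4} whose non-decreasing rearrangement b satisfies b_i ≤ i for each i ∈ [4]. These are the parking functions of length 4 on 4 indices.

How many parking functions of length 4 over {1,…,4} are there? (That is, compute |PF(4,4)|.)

Count = (4+1−4)·(4+1)^{4−1} = 1×125 = 125
Example (2,2,2,1) → sorted (1,2,2,2): b_i ≤ i ∀i, a PF.

125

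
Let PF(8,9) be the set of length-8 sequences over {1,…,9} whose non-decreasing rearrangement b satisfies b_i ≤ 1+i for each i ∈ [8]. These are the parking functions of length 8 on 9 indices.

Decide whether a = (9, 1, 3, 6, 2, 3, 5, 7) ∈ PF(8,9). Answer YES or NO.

Sorted: b = (1, 2, 3, 3, 5, 6, 7, 9).
  b_1=1 ≤ 2
  b_2=2 ≤ 3
  b_3=3 ≤ 4
  b_4=3 ≤ 5
  b_5=5 ≤ 6
  b_6=6 ≤ 7
  b_7=7 ≤ 8
  b_8=9 ≤ 9
All bounds hold ⇒ YES

YES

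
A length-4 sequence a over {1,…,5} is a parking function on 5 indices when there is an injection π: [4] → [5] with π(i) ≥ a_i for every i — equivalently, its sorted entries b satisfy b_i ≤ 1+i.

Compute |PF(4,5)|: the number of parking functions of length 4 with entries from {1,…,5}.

432

Count = 2·6^3 = 2·216 = 432 (Konheim–Weiss)
E.g. (5,1,2,2) → sorted (1,2,2,5): b_i ≤ 1+i ∀i, a PF.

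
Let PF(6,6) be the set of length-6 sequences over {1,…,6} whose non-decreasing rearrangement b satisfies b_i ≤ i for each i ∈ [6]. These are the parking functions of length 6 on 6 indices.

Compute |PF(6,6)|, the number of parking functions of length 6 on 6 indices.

|PF| = (7−6)·7^(6−1) = 1×16807 = 16807 [KW]
Example (3,1,5,3,6,2) → sorted (1,2,3,3,5,6): b_i ≤ i ∀i, a PF.

16807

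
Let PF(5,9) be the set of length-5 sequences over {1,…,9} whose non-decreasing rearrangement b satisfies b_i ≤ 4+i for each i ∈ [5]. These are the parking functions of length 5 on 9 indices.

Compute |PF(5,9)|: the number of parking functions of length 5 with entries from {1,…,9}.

50000

#PF = (10−5)·10^(5−1) = 5×10000 = 50000
Check (1,6,8,9,5) → sorted (1,5,6,8,9): b_i ≤ 4+i ∀i, a PF.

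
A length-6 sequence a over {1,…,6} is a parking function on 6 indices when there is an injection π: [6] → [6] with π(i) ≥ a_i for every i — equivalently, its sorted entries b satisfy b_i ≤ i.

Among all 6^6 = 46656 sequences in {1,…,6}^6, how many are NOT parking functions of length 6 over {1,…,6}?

Count = (6−6+1)·(6+1)^(6−1) = 1·16807 = 16807 [KW]
Check (2,4,4,5,5,5) → sorted (2,4,4,5,5,5): b_1=2>1, not a PF.
So 46656 − 16807 = 29849 fail.

29849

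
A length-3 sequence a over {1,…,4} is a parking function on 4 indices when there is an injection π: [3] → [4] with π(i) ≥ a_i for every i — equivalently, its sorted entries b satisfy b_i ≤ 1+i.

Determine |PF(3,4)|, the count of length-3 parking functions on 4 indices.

Count = 2·5^2 = 2·25 = 50
E.g. (2,2,2) → sorted (2,2,2): b_i ≤ 1+i ∀i, a PF.

50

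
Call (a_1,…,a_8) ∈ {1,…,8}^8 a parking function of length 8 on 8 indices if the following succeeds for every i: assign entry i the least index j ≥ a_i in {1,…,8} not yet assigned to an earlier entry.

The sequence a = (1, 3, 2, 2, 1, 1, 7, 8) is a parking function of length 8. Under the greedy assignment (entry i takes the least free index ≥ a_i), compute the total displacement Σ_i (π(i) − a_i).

11

Σπ(i) = 1+…+8 = 36; Σa = 1+3+2+2+1+1+7+8 = 25; disp = 36−25 = 11.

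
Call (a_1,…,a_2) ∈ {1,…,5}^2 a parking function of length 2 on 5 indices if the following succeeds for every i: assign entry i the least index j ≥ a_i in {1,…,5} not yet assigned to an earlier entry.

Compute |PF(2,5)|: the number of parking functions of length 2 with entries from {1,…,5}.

24

#PF = (6−2)·6^(2−1) = 4 · 6 = 24 (Pollak)
One tuple (1,5) → sorted (1,5): b_i ≤ 3+i ∀i, a PF.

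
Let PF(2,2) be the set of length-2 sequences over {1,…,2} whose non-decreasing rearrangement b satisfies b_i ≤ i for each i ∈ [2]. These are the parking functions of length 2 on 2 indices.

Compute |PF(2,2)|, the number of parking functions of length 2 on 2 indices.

3

|PF| = (2+1−2)·(2+1)^{2−1} = 1×3 = 3 (Konheim–Weiss)
E.g. (1,1) → sorted (1,1): b_i ≤ i ∀i, a PF.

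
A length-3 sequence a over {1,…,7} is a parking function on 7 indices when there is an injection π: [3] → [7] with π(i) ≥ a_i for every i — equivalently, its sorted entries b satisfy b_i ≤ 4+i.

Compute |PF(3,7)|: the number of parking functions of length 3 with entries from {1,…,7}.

|PF(3,7)| = (8−3)·8^(3−1) = 5·64 = 320 [KW]
One tuple (2,3,5) → sorted (2,3,5): b_i ≤ 4+i ∀i, a PF.

320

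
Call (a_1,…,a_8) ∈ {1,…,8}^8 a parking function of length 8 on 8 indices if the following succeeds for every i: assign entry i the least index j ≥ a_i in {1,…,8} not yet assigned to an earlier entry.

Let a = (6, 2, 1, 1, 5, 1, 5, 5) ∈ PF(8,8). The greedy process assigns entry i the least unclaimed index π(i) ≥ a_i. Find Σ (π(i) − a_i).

10

Σπ = 8·9/2 = 36 (π permutes [8]); Σa = 6+2+1+1+5+1+5+5 = 26; disp = 36−26 = 10.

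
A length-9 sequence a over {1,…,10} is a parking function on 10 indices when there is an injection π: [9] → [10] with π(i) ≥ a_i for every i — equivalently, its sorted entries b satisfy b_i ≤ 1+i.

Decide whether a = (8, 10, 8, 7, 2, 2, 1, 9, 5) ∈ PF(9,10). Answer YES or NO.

Order a: b = (1, 2, 2, 5, 7, 8, 8, 9, 10).
  b_1=1 ≤ 2
  b_2=2 ≤ 3
  b_3=2 ≤ 4
  b_4=5 ≤ 5
  b_5=7 > 6
  fails at i=5 ⇒ NO

NO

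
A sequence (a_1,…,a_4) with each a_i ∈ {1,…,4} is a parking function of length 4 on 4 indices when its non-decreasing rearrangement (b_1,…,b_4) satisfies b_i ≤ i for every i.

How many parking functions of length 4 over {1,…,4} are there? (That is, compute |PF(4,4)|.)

125

Count = (4−4+1)·(4+1)^(4−1) = 1·125 = 125
Example (4,2,1,2) → sorted (1,2,2,4): b_i ≤ i ∀i, a PF.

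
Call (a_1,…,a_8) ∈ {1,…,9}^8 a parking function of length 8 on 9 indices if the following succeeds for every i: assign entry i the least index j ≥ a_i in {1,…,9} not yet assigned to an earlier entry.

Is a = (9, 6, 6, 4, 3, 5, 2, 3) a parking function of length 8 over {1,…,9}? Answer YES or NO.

Order a: b = (2, 3, 3, 4, 5, 6, 6, 9).
  b_1=2 ≤ 2
  b_2=3 ≤ 3
  b_3=3 ≤ 4
  b_4=4 ≤ 5
  b_5=5 ≤ 6
  b_6=6 ≤ 7
  b_7=6 ≤ 8
  b_8=9 ≤ 9
All bounds hold ⇒ YES

YES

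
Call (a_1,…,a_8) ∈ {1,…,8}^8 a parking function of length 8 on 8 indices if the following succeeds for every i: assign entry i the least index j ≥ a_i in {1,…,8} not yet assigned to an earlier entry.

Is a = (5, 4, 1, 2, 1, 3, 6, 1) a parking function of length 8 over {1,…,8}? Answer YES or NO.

Rearranged: b = (1, 1, 1, 2, 3, 4, 5, 6).
  b_1=1 ≤ 1
  b_2=1 ≤ 2
  b_3=1 ≤ 3
  b_4=2 ≤ 4
  b_5=3 ≤ 5
  b_6=4 ≤ 6
  b_7=5 ≤ 7
  b_8=6 ≤ 8
All bounds hold ⇒ YES

YES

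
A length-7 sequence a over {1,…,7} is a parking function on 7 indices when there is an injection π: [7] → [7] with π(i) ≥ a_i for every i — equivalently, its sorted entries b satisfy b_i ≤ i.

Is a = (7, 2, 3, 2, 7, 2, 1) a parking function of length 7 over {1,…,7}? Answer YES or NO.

Rearranged: b = (1, 2, 2, 2, 3, 7, 7).
  b_1=1 ≤ 1
  b_2=2 ≤ 2
  b_3=2 ≤ 3
  b_4=2 ≤ 4
  b_5=3 ≤ 5
  b_6=7 > 6
  fails at i=6 ⇒ NO

NO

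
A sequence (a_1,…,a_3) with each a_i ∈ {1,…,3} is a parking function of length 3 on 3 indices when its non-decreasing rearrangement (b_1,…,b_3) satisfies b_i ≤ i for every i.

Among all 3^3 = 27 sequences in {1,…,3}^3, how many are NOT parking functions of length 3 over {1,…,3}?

|PF(3,3)| = 1·4^2 = 1×16 = 16 (Pollak)
Example (1,3,3) → sorted (1,3,3): b_2=3>2, not a PF.
So 27 − 16 = 11 fail.

11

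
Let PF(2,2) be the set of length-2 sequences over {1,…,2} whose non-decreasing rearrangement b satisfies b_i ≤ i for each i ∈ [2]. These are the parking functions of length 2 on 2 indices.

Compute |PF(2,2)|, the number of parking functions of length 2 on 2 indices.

3

#PF = (2+1−2)·(2+1)^{2−1} = 1·3 = 3 (Pollak)
One tuple (1,2) → sorted (1,2): b_i ≤ i ∀i, a PF.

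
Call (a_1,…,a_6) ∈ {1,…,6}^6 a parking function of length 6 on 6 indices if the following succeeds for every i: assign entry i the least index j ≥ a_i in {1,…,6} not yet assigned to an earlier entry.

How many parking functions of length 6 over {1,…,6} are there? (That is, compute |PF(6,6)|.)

|PF(6,6)| = (6+1−6)·(6+1)^{6−1} = 1×16807 = 16807 [KW]
Check (4,2,1,5,2,6) → sorted (1,2,2,4,5,6): b_i ≤ i ∀i, a PF.

16807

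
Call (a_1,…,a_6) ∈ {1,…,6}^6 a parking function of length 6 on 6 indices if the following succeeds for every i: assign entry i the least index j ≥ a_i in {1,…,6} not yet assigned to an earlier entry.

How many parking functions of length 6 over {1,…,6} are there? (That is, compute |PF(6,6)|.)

#PF = (7−6)·7^(6−1) = 1×16807 = 16807 (Konheim–Weiss)
Example (4,4,1,2,2,3) → sorted (1,2,2,3,4,4): b_i ≤ i ∀i, a PF.

16807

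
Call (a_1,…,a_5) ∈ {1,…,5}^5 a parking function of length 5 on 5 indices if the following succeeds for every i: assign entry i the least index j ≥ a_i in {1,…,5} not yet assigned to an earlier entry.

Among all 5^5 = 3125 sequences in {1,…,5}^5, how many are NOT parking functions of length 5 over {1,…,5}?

1829

|PF| = (5−5+1)·(5+1)^(5−1) = 1 · 1296 = 1296
Example (1,4,5,1,5) → sorted (1,1,4,5,5): b_3=4>3, not a PF.
5^5 − 1296 = 3125 − 1296 = 1829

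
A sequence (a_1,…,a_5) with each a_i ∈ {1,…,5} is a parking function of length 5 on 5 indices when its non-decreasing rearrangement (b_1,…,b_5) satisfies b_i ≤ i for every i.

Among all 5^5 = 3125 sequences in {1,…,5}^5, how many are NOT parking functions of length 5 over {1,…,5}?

#PF = 1·6^4 = 1 · 1296 = 1296 [KW]
Example (5,4,3,5,3) → sorted (3,3,4,5,5): b_1=3>1, not a PF.
5^5 − 1296 = 3125 − 1296 = 1829

1829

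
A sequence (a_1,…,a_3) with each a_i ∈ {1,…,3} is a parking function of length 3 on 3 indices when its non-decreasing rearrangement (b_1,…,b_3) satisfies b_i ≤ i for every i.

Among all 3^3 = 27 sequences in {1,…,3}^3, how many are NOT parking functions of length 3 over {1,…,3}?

11

Count = (3+1−3)·(3+1)^{3−1} = 1×16 = 16 (Pollak)
Example (3,3,3) → sorted (3,3,3): b_1=3>1, not a PF.
3^3 − 16 = 27 − 16 = 11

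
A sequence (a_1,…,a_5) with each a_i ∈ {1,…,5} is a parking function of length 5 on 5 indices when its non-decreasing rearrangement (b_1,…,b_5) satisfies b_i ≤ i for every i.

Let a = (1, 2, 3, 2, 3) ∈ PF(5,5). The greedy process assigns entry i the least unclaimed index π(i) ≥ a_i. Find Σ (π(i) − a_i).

Σπ = 5·6/2 = 15 (π permutes [5]); Σa = 1+2+3+2+3 = 11; disp = 15−11 = 4.

4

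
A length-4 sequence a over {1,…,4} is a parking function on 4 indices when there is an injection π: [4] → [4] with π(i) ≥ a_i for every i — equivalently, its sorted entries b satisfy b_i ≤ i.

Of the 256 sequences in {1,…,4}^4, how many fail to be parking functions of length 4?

131

|PF(4,4)| = (4+1−4)·(4+1)^{4−1} = 1×125 = 125
Check (2,4,4,2) → sorted (2,2,4,4): b_1=2>1, not a PF.
Total 256; non-PF = 256−125 = 131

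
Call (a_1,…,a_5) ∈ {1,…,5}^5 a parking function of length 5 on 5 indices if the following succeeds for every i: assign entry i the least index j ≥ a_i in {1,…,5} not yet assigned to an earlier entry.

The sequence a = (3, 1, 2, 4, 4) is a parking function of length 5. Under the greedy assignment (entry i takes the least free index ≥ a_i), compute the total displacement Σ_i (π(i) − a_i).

Σπ(i) = 1+…+5 = 15; Σa = 3+1+2+4+4 = 14; disp = 15−14 = 1.

1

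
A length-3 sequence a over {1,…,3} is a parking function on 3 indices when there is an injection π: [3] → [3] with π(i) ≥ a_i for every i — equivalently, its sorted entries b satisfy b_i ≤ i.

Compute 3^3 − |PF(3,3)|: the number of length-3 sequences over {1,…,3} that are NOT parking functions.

11

Count = (4−3)·4^(3−1) = 1 · 16 = 16 [KW]
E.g. (3,3,3) → sorted (3,3,3): b_1=3>1, not a PF.
So 27 − 16 = 11 fail.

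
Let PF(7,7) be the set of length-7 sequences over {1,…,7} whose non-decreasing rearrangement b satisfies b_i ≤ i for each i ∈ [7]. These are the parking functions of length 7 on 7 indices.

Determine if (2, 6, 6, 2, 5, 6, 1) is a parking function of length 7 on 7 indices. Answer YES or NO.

Rearranged: b = (1, 2, 2, 5, 6, 6, 6).
  b_1=1 ≤ 1
  b_2=2 ≤ 2
  b_3=2 ≤ 3
  b_4=5 > 4
  fails at i=4 ⇒ NO

NO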